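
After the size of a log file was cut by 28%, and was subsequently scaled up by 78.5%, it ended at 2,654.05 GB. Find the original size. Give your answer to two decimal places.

Undoing the 78.5% increase: 2,654.05 ÷ 1.785 ≈ 1486.862745.
Undoing the 28% decrease: 1486.862745 ÷ 0.72 ≈ 2,065.09 GB.

2,065.09 GB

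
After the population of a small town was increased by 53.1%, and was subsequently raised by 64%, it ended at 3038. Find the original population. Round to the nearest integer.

Undoing the 64% increase: 3038 ÷ 1.64 ≈ 1852.439024.
Undoing the 53.1% increase: 1852.439024 ÷ 1.531 ≈ 1210.

1210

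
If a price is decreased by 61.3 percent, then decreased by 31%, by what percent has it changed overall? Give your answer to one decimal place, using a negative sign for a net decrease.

A 61.3% decrease multiplies by 0.387.
Then a 31% decrease: 0.387 × 0.69 = 0.26703.
Overall factor 0.26703, i.e. -73.3%.

-73.3%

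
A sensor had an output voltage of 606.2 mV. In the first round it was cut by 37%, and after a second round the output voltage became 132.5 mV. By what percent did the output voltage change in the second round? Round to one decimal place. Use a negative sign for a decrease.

After the first round: 606.2 × 0.63 = 381.906.
Second-round multiplier: 132.5 ÷ 381.906 ≈ 0.34694.
That is a change of -65.3%.

-65.3%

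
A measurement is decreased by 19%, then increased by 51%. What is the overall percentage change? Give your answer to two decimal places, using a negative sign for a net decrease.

22.31%

The combined multiplier is 0.81 × 1.51 = 1.2231.
That corresponds to an increase of 22.31%.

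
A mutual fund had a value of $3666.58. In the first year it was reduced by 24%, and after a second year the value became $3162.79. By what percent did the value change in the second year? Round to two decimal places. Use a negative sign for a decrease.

After the first year: $3666.58 × 0.76 = $2786.6008.
Second-year multiplier: $3162.79 ÷ $2786.6008 ≈ 1.134999.
That is a change of 13.50%.

13.50%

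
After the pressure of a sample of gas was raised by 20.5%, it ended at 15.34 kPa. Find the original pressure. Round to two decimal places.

12.73 kPa

The overall multiplier applied was 1.205.
So the original pressure was 15.34 ÷ 1.205 ≈ 12.73 kPa.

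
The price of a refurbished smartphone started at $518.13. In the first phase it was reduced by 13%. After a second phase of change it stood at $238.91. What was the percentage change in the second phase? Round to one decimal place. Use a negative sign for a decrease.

After the first phase: $518.13 × 0.87 = $450.7731.
Second-phase multiplier: $238.91 ÷ $450.7731 ≈ 0.53.
That is a change of -47.0%.

-47.0%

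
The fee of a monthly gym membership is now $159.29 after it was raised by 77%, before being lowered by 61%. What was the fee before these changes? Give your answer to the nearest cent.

The overall multiplier applied was 1.77 × 0.39 = 0.6903.
So the original fee was $159.29 ÷ 0.6903 ≈ $230.75.

$230.75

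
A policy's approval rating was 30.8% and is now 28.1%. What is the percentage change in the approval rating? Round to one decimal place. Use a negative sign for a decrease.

-8.8%

The change is 28.1 − 30.8 = -2.7 percentage points.
Relative to the original 30.8%, that is -2.7 ÷ 30.8 ≈ -8.8%.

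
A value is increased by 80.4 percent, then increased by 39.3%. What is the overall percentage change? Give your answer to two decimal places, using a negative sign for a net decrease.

The combined multiplier is 1.804 × 1.393 = 2.512972.
That corresponds to an increase of 151.30%.

151.30%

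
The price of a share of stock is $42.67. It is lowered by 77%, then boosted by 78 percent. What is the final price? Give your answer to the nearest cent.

$17.47

After the 77% decrease: $42.67 × 0.23 = $9.8141.
After the 78% increase: $9.8141 × 1.78 = $17.469098 ≈ $17.47.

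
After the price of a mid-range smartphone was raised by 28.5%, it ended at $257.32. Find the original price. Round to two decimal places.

The overall multiplier applied was 1.285.
So the original price was $257.32 ÷ 1.285 ≈ $200.25.

$200.25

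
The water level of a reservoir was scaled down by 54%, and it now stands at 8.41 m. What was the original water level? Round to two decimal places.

18.28 m

The overall multiplier applied was 0.46.
So the original water level was 8.41 ÷ 0.46 ≈ 18.28 m.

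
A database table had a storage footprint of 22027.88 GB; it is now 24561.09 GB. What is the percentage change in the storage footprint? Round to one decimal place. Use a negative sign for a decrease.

11.5%

Change: 24561.09 − 22027.88 = 2533.21.
Relative to the original: 2533.21 ÷ 22027.88 ≈ 11.5%.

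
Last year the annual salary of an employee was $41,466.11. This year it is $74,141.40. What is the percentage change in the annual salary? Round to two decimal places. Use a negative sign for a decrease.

78.80%

Change: $74,141.40 − $41,466.11 = $32,675.29.
Relative to the original: $32,675.29 ÷ $41,466.11 ≈ 78.80%.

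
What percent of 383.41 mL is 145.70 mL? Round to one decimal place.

38.0%

145.70 mL ÷ 383.41 mL ≈ 38.0%.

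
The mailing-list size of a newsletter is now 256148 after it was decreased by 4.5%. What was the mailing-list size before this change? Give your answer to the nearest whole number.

The overall multiplier applied was 0.955.
So the original mailing-list size was 256148 ÷ 0.955 ≈ 268218.

268218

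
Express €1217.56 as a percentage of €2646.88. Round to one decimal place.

€1217.56 ÷ €2646.88 ≈ 46.0%.

46.0%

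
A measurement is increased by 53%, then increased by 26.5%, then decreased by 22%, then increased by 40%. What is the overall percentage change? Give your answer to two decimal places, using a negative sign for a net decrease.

111.35%

The combined multiplier is 1.53 × 1.265 × 0.78 × 1.4 = 2.1135114.
That corresponds to an increase of 111.35%.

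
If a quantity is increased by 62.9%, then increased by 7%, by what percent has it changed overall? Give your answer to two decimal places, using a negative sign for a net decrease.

The combined multiplier is 1.629 × 1.07 = 1.74303.
That corresponds to an increase of 74.30%.

74.30%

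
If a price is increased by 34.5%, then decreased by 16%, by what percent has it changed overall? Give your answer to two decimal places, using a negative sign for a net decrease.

12.98%

The combined multiplier is 1.345 × 0.84 = 1.1298.
That corresponds to an increase of 12.98%.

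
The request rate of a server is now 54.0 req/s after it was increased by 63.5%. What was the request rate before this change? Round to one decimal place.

33.0 req/s

The overall multiplier applied was 1.635.
So the original request rate was 54.0 ÷ 1.635 ≈ 33.0 req/s.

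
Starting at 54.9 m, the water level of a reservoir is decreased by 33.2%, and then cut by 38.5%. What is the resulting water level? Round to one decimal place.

22.6 m

Apply the 33.2% decrease: 54.9 × 0.668 = 36.6732.
Apply the 38.5% decrease: 36.6732 × 0.615 = 22.554018 ≈ 22.6.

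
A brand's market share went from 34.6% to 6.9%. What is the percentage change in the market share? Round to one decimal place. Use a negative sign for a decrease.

The change is 6.9 − 34.6 = -27.7 percentage points.
Relative to the original 34.6%, that is -27.7 ÷ 34.6 ≈ -80.1%.

-80.1%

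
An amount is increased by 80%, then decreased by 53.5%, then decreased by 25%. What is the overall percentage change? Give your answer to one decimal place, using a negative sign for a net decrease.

An 80% increase multiplies by 1.8.
Then a 53.5% decrease: 1.8 × 0.465 = 0.837.
Then a 25% decrease: 0.837 × 0.75 = 0.62775.
Overall factor 0.62775, i.e. -37.2%.

-37.2%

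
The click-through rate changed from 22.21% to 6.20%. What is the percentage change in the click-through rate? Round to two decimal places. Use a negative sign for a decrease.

-72.08%

The change is 6.20 − 22.21 = -16.01 percentage points.
Relative to the original 22.21%, that is -16.01 ÷ 22.21 ≈ -72.08%.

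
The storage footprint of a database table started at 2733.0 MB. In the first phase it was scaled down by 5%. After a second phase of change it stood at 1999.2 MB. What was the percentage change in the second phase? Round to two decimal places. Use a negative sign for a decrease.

After the first phase: 2733.0 × 0.95 = 2596.35.
Second-phase multiplier: 1999.2 ÷ 2596.35 ≈ 0.770004.
That is a change of -23.00%.

-23.00%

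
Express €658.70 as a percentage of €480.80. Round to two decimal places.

€658.70 ÷ €480.80 ≈ 137.00%.

137.00%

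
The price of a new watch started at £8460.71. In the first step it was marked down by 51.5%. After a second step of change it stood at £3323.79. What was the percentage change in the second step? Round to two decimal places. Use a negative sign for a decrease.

After the first step: £8460.71 × 0.485 = £4103.44435.
Second-step multiplier: £3323.79 ÷ £4103.44435 ≈ 0.81.
That is a change of -19.00%.

-19.00%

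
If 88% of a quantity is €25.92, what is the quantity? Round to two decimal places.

€29.45

€25.92 ÷ 0.88 ≈ €29.45.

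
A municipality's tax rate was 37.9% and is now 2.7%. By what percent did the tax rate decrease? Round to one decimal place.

92.9%

The change is 2.7 − 37.9 = -35.2 percentage points.
Relative to the original 37.9%, that is -35.2 ÷ 37.9 ≈ -92.9%.
So the tax rate fell by 92.9%.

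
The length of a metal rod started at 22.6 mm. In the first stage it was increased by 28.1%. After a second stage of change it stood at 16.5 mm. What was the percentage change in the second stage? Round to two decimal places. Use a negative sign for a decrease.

-43.01%

After the first stage: 22.6 × 1.281 = 28.9506.
Second-stage multiplier: 16.5 ÷ 28.9506 ≈ 0.569936.
That is a change of -43.01%.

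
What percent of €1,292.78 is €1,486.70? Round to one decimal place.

€1,486.70 ÷ €1,292.78 ≈ 115.0%.

115.0%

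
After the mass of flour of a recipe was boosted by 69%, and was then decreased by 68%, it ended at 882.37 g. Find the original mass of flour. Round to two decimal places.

Undoing the 68% decrease: 882.37 ÷ 0.32 = 2757.40625.
Undoing the 69% increase: 2757.40625 ÷ 1.69 ≈ 1631.60 g.

1631.60 g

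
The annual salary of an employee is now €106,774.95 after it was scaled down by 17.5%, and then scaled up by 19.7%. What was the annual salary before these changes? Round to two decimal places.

Undoing the 19.7% increase: €106,774.95 ÷ 1.197 ≈ €89202.130326.
Undoing the 17.5% decrease: €89202.130326 ÷ 0.825 ≈ €108,123.79.

€108,123.79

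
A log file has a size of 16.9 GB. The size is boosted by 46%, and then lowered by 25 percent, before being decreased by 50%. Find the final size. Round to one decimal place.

9.3 GB

Each change multiplies by a factor: 1.46 × 0.75 × 0.5 = 0.5475.
16.9 × 0.5475 = 9.25275 ≈ 9.3.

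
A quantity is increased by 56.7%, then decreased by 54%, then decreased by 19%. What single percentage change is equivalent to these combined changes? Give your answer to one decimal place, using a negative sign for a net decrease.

-41.6%

The combined multiplier is 1.567 × 0.46 × 0.81 = 0.5838642.
That corresponds to a decrease of 41.6%.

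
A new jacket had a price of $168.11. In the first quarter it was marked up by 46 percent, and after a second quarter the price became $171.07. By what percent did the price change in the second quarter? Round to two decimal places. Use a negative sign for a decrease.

-30.30%

After the first quarter: $168.11 × 1.46 = $245.4406.
Second-quarter multiplier: $171.07 ÷ $245.4406 ≈ 0.696991.
That is a change of -30.30%.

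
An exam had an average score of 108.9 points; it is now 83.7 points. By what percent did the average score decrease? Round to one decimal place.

Change: 83.7 − 108.9 = -25.2.
Relative to the original: -25.2 ÷ 108.9 ≈ -23.1%.
So the average score decreased by 23.1%.

23.1%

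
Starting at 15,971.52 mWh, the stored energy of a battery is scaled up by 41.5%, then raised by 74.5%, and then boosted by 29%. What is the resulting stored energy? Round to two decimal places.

Each change multiplies by a factor: 1.415 × 1.745 × 1.29 = 3.18523575.
15,971.52 × 3.18523575 = 50873.05648584 ≈ 50,873.06.

50,873.06 mWh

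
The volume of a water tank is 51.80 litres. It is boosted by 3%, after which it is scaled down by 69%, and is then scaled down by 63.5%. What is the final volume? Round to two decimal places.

6.04 litres

After the 3% increase: 51.80 × 1.03 = 53.354.
After the 69% decrease: 53.354 × 0.31 = 16.53974.
Apply the 63.5% decrease: 16.53974 × 0.365 = 6.0370051 ≈ 6.04.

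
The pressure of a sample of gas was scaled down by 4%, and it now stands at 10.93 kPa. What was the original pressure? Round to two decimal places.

11.39 kPa

The overall multiplier applied was 0.96.
So the original pressure was 10.93 ÷ 0.96 ≈ 11.39 kPa.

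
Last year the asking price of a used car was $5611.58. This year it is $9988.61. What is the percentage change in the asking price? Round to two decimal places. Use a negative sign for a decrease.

78.00%

Change: $9988.61 − $5611.58 = $4377.03.
Relative to the original: $4377.03 ÷ $5611.58 ≈ 78.00%.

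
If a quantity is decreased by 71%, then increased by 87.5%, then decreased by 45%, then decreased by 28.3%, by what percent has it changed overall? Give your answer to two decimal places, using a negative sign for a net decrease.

-78.56%

The combined multiplier is 0.29 × 1.875 × 0.55 × 0.717 = 0.2144278125.
That corresponds to a decrease of 78.56%.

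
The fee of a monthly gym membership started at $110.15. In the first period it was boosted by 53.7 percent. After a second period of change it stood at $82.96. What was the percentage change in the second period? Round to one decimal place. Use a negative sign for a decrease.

After the first period: $110.15 × 1.537 = $169.30055.
Second-period multiplier: $82.96 ÷ $169.30055 ≈ 0.49002.
That is a change of -51.0%.

-51.0%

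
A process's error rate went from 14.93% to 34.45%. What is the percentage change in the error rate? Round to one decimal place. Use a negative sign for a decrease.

130.7%

The change is 34.45 − 14.93 = 19.52 percentage points.
Relative to the original 14.93%, that is 19.52 ÷ 14.93 ≈ 130.7%.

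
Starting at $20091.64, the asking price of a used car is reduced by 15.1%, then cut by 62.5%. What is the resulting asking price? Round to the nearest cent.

15.1% decrease: $20091.64 × 0.849 = $17057.80236.
62.5% decrease: $17057.80236 × 0.375 = $6396.675885 ≈ $6396.68.

$6396.68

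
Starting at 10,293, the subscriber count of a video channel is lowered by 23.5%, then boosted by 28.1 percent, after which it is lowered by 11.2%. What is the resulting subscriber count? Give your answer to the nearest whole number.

Apply the 23.5% decrease: 10,293 × 0.765 = 7874.145.
Apply the 28.1% increase: 7874.145 × 1.281 = 10086.779745.
After the 11.2% decrease: 10086.779745 × 0.888 = 8957.06041356 ≈ 8,957.

8,957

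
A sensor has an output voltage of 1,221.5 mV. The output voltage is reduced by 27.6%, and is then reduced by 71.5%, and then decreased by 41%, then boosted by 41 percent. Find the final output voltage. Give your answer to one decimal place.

27.6% decrease: 1,221.5 × 0.724 = 884.366.
Apply the 71.5% decrease: 884.366 × 0.285 = 252.04431.
After the 41% decrease: 252.04431 × 0.59 = 148.7061429.
41% increase: 148.7061429 × 1.41 = 209.675661489 ≈ 209.7.

209.7 mV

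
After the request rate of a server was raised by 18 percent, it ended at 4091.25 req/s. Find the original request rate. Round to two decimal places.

The overall multiplier applied was 1.18.
So the original request rate was 4091.25 ÷ 1.18 ≈ 3467.16 req/s.

3467.16 req/s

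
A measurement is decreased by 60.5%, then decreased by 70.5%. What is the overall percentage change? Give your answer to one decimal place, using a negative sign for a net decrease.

The combined multiplier is 0.395 × 0.295 = 0.116525.
That corresponds to a decrease of 88.3%.

-88.3%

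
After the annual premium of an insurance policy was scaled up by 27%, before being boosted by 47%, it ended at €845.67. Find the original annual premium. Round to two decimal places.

€452.98

The overall multiplier applied was 1.27 × 1.47 = 1.8669.
So the original annual premium was €845.67 ÷ 1.8669 ≈ €452.98.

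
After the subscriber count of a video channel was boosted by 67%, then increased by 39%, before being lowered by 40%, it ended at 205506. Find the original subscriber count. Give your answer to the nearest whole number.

147551

The overall multiplier applied was 1.67 × 1.39 × 0.6 = 1.39278.
So the original subscriber count was 205506 ÷ 1.39278 ≈ 147551.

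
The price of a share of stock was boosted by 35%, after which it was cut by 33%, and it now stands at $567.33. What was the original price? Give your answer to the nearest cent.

$627.23

Undoing the 33% decrease: $567.33 ÷ 0.67 ≈ $846.761194.
Undoing the 35% increase: $846.761194 ÷ 1.35 ≈ $627.23.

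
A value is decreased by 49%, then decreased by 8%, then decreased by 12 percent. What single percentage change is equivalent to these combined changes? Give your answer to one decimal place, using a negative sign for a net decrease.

A 49% decrease multiplies by 0.51.
Then an 8% decrease: 0.51 × 0.92 = 0.4692.
Then a 12% decrease: 0.4692 × 0.88 = 0.412896.
Overall factor 0.412896, i.e. -58.7%.

-58.7%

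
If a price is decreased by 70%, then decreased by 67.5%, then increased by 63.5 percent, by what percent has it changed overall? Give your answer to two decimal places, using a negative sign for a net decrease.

-84.06%

A 70% decrease multiplies by 0.3.
Then a 67.5% decrease: 0.3 × 0.325 = 0.0975.
Then a 63.5% increase: 0.0975 × 1.635 = 0.1594125.
Overall factor 0.1594125, i.e. -84.06%.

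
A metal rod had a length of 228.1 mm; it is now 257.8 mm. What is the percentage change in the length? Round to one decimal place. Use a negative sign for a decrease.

13.0%

Change: 257.8 − 228.1 = 29.7.
Relative to the original: 29.7 ÷ 228.1 ≈ 13.0%.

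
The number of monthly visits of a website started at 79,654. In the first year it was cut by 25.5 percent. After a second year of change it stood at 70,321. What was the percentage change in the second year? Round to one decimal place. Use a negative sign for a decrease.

18.5%

After the first year: 79,654 × 0.745 = 59342.23.
Second-year multiplier: 70,321 ÷ 59342.23 ≈ 1.18501.
That is a change of 18.5%.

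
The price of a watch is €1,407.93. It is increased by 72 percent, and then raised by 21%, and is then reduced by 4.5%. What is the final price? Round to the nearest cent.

€2,798.33

Each change multiplies by a factor: 1.72 × 1.21 × 0.955 = 1.987546.
€1,407.93 × 1.987546 = €2798.32563978 ≈ €2,798.33.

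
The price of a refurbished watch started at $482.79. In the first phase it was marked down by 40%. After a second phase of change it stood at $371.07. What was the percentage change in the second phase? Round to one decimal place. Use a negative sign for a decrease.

After the first phase: $482.79 × 0.6 = $289.674.
Second-phase multiplier: $371.07 ÷ $289.674 ≈ 1.28099.
That is a change of 28.1%.

28.1%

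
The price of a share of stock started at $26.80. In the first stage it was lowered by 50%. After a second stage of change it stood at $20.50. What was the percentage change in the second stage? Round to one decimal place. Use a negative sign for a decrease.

53.0%

After the first stage: $26.80 × 0.5 = $13.4.
Second-stage multiplier: $20.50 ÷ $13.4 ≈ 1.52985.
That is a change of 53.0%.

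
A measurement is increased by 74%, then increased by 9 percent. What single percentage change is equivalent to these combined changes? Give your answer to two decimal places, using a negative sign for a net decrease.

A 74% increase multiplies by 1.74.
Then a 9% increase: 1.74 × 1.09 = 1.8966.
Overall factor 1.8966, i.e. 89.66%.

89.66%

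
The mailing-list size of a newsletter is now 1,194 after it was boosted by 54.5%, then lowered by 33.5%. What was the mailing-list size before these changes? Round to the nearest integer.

1,162

The overall multiplier applied was 1.545 × 0.665 = 1.027425.
So the original mailing-list size was 1,194 ÷ 1.027425 ≈ 1,162.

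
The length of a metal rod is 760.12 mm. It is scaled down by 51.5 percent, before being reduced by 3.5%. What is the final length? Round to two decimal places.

Each change multiplies by a factor: 0.485 × 0.965 = 0.468025.
760.12 × 0.468025 = 355.755163 ≈ 355.76.

355.76 mm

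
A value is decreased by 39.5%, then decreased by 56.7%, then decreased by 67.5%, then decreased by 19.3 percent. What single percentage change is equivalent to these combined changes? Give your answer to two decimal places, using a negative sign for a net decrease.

-93.13%

A 39.5% decrease multiplies by 0.605.
Then a 56.7% decrease: 0.605 × 0.433 = 0.261965.
Then a 67.5% decrease: 0.261965 × 0.325 = 0.085138625.
Then a 19.3% decrease: 0.085138625 × 0.807 = 0.068706870375.
Overall factor 0.068706870375, i.e. -93.13%.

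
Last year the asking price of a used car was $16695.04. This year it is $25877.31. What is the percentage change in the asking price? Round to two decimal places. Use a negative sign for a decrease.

55.00%

Change: $25877.31 − $16695.04 = $9182.27.
Relative to the original: $9182.27 ÷ $16695.04 ≈ 55.00%.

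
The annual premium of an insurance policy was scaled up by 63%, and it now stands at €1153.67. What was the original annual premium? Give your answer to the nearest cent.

The overall multiplier applied was 1.63.
So the original annual premium was €1153.67 ÷ 1.63 ≈ €707.77.

€707.77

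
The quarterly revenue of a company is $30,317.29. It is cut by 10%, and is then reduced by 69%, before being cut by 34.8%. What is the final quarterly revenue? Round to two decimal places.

Each change multiplies by a factor: 0.9 × 0.31 × 0.652 = 0.181908.
$30,317.29 × 0.181908 = $5514.95758932 ≈ $5,514.96.

$5,514.96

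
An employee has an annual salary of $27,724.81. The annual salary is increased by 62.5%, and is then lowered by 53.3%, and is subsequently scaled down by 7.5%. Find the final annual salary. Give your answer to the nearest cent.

After the 62.5% increase: $27,724.81 × 1.625 = $45052.81625.
After the 53.3% decrease: $45052.81625 × 0.467 = $21039.66518875.
7.5% decrease: $21039.66518875 × 0.925 = $19461.69029959375 ≈ $19,461.69.

$19,461.69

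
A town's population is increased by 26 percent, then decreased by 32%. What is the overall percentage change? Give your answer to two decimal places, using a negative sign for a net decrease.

A 26% increase multiplies by 1.26.
Then a 32% decrease: 1.26 × 0.68 = 0.8568.
Overall factor 0.8568, i.e. -14.32%.

-14.32%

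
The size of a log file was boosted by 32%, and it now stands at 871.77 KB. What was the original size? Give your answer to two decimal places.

660.43 KB

The overall multiplier applied was 1.32.
So the original size was 871.77 ÷ 1.32 ≈ 660.43 KB.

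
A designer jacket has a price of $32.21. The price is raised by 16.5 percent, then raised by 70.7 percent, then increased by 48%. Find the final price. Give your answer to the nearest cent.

$94.80

After the 16.5% increase: $32.21 × 1.165 = $37.52465.
70.7% increase: $37.52465 × 1.707 = $64.05457755.
Apply the 48% increase: $64.05457755 × 1.48 = $94.800774774 ≈ $94.80.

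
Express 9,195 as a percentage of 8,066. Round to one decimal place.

9,195 ÷ 8,066 ≈ 114.0%.

114.0%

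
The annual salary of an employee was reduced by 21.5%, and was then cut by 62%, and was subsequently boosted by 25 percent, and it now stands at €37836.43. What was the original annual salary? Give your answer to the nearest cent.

€101472.16

The overall multiplier applied was 0.785 × 0.38 × 1.25 = 0.372875.
So the original annual salary was €37836.43 ÷ 0.372875 ≈ €101472.16.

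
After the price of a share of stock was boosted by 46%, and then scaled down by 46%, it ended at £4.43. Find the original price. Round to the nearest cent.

The overall multiplier applied was 1.46 × 0.54 = 0.7884.
So the original price was £4.43 ÷ 0.7884 ≈ £5.62.

£5.62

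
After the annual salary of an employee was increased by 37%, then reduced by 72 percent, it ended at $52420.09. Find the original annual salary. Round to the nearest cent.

The overall multiplier applied was 1.37 × 0.28 = 0.3836.
So the original annual salary was $52420.09 ÷ 0.3836 ≈ $136653.00.

$136653.00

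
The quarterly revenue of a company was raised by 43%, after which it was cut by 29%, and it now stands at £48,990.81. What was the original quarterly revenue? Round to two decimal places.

The overall multiplier applied was 1.43 × 0.71 = 1.0153.
So the original quarterly revenue was £48,990.81 ÷ 1.0153 ≈ £48,252.55.

£48,252.55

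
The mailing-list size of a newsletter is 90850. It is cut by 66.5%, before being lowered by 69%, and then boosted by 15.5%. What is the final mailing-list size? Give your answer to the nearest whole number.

66.5% decrease: 90850 × 0.335 = 30434.75.
After the 69% decrease: 30434.75 × 0.31 = 9434.7725.
15.5% increase: 9434.7725 × 1.155 = 10897.1622375 ≈ 10897.

10897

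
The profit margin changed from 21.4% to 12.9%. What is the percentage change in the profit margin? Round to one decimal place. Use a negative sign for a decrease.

The change is 12.9 − 21.4 = -8.5 percentage points.
Relative to the original 21.4%, that is -8.5 ÷ 21.4 ≈ -39.7%.

-39.7%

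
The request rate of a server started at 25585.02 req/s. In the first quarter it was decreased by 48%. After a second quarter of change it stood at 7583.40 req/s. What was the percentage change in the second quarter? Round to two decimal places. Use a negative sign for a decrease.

-43.00%

After the first quarter: 25585.02 × 0.52 = 13304.2104.
Second-quarter multiplier: 7583.40 ÷ 13304.2104 ≈ 0.57.
That is a change of -43.00%.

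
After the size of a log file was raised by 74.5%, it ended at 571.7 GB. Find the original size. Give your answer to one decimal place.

The overall multiplier applied was 1.745.
So the original size was 571.7 ÷ 1.745 ≈ 327.6 GB.

327.6 GB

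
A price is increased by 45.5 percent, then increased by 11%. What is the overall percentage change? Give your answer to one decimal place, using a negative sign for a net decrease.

The combined multiplier is 1.455 × 1.11 = 1.61505.
That corresponds to an increase of 61.5%.

61.5%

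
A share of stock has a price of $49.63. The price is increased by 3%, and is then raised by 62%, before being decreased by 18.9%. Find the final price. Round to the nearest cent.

3% increase: $49.63 × 1.03 = $51.1189.
62% increase: $51.1189 × 1.62 = $82.812618.
18.9% decrease: $82.812618 × 0.811 = $67.161033198 ≈ $67.16.

$67.16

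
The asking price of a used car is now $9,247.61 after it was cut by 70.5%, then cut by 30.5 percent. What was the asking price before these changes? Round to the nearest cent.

Undoing the 30.5% decrease: $9,247.61 ÷ 0.695 ≈ $13305.913669.
Undoing the 70.5% decrease: $13305.913669 ÷ 0.295 ≈ $45,104.79.

$45,104.79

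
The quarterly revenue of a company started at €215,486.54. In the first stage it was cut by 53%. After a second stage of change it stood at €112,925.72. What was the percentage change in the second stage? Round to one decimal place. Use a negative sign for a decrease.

11.5%

After the first stage: €215,486.54 × 0.47 = €101278.6738.
Second-stage multiplier: €112,925.72 ÷ €101278.6738 ≈ 1.115.
That is a change of 11.5%.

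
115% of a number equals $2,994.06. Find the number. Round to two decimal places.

$2,603.53

$2,994.06 ÷ 1.15 ≈ $2,603.53.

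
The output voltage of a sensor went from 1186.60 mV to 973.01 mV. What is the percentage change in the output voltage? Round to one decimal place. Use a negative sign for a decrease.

Change: 973.01 − 1186.60 = -213.59.
Relative to the original: -213.59 ÷ 1186.60 ≈ -18.0%.

-18.0%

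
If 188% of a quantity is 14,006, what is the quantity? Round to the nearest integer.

7,450

14,006 ÷ 1.88 = 7,450.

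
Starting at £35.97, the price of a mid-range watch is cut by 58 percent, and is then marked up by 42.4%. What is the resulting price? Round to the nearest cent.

Apply the 58% decrease: £35.97 × 0.42 = £15.1074.
After the 42.4% increase: £15.1074 × 1.424 = £21.5129376 ≈ £21.51.

£21.51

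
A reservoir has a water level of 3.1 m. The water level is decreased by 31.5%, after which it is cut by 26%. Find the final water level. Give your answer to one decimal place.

1.6 m

Each change multiplies by a factor: 0.685 × 0.74 = 0.5069.
3.1 × 0.5069 = 1.57139 ≈ 1.6.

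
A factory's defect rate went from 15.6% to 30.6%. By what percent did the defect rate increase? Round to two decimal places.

96.15%

The change is 30.6 − 15.6 = 15.0 percentage points.
Relative to the original 15.6%, that is 15.0 ÷ 15.6 ≈ 96.15%.
So the defect rate rose by 96.15%.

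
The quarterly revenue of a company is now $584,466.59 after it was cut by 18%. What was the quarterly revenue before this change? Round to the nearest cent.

$712,764.13

The overall multiplier applied was 0.82.
So the original quarterly revenue was $584,466.59 ÷ 0.82 ≈ $712,764.13.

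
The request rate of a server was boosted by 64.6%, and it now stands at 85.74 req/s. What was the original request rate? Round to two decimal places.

The overall multiplier applied was 1.646.
So the original request rate was 85.74 ÷ 1.646 ≈ 52.09 req/s.

52.09 req/s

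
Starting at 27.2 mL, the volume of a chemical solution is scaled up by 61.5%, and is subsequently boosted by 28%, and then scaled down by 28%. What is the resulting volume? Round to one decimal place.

40.5 mL

Each change multiplies by a factor: 1.615 × 1.28 × 0.72 = 1.488384.
27.2 × 1.488384 = 40.4840448 ≈ 40.5.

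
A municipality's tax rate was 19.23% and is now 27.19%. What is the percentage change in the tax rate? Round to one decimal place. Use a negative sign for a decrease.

41.4%

The change is 27.19 − 19.23 = 7.96 percentage points.
Relative to the original 19.23%, that is 7.96 ÷ 19.23 ≈ 41.4%.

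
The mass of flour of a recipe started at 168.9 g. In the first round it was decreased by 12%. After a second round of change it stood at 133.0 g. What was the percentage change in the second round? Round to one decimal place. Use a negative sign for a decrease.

-10.5%

After the first round: 168.9 × 0.88 = 148.632.
Second-round multiplier: 133.0 ÷ 148.632 ≈ 0.89483.
That is a change of -10.5%.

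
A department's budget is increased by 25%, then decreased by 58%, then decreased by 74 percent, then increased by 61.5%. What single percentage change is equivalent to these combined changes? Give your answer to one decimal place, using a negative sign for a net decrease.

-78.0%

A 25% increase multiplies by 1.25.
Then a 58% decrease: 1.25 × 0.42 = 0.525.
Then a 74% decrease: 0.525 × 0.26 = 0.1365.
Then a 61.5% increase: 0.1365 × 1.615 = 0.2204475.
Overall factor 0.2204475, i.e. -78.0%.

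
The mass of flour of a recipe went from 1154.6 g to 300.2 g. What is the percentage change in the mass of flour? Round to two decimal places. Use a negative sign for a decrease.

Change: 300.2 − 1154.6 = -854.4.
Relative to the original: -854.4 ÷ 1154.6 ≈ -74.00%.

-74.00%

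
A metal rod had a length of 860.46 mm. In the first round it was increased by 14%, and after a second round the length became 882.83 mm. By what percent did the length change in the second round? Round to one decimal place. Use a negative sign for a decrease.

-10.0%

After the first round: 860.46 × 1.14 = 980.9244.
Second-round multiplier: 882.83 ÷ 980.9244 ≈ 0.9.
That is a change of -10.0%.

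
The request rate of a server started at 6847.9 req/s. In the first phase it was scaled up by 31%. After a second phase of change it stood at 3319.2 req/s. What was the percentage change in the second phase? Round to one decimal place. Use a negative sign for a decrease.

After the first phase: 6847.9 × 1.31 = 8970.749.
Second-phase multiplier: 3319.2 ÷ 8970.749 ≈ 0.37.
That is a change of -63.0%.

-63.0%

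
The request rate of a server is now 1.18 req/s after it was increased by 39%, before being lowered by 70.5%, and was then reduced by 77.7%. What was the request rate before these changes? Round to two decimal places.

The overall multiplier applied was 1.39 × 0.295 × 0.223 = 0.09144115.
So the original request rate was 1.18 ÷ 0.09144115 ≈ 12.90 req/s.

12.90 req/s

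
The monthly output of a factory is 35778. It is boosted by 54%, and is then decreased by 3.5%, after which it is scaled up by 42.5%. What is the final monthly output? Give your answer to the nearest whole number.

Apply the 54% increase: 35778 × 1.54 = 55098.12.
Apply the 3.5% decrease: 55098.12 × 0.965 = 53169.6858.
After the 42.5% increase: 53169.6858 × 1.425 = 75766.802265 ≈ 75767.

75767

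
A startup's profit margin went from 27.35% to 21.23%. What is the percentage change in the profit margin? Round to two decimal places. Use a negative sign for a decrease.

-22.38%

The change is 21.23 − 27.35 = -6.12 percentage points.
Relative to the original 27.35%, that is -6.12 ÷ 27.35 ≈ -22.38%.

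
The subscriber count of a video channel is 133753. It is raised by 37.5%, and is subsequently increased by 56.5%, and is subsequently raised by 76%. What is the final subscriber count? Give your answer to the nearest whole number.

506563

Each change multiplies by a factor: 1.375 × 1.565 × 1.76 = 3.7873.
133753 × 3.7873 = 506562.7369 ≈ 506563.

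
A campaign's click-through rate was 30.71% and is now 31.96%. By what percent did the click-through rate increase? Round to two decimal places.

4.07%

The change is 31.96 − 30.71 = 1.25 percentage points.
Relative to the original 30.71%, that is 1.25 ÷ 30.71 ≈ 4.07%.
So the click-through rate rose by 4.07%.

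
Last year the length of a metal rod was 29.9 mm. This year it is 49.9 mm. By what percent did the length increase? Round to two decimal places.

Change: 49.9 − 29.9 = 20.0.
Relative to the original: 20.0 ÷ 29.9 ≈ 66.89%.
So the length increased by 66.89%.

66.89%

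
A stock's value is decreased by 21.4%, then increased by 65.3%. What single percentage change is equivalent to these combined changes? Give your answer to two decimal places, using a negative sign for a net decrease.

The combined multiplier is 0.786 × 1.653 = 1.299258.
That corresponds to an increase of 29.93%.

29.93%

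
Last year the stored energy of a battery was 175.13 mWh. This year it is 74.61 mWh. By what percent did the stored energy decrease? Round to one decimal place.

57.4%

Change: 74.61 − 175.13 = -100.52.
Relative to the original: -100.52 ÷ 175.13 ≈ -57.4%.
So the stored energy decreased by 57.4%.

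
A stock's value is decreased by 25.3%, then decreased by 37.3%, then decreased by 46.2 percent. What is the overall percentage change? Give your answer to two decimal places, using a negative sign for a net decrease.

-74.80%

A 25.3% decrease multiplies by 0.747.
Then a 37.3% decrease: 0.747 × 0.627 = 0.468369.
Then a 46.2% decrease: 0.468369 × 0.538 = 0.251982522.
Overall factor 0.251982522, i.e. -74.80%.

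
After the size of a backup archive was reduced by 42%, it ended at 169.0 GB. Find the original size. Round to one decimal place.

The overall multiplier applied was 0.58.
So the original size was 169.0 ÷ 0.58 ≈ 291.4 GB.

291.4 GB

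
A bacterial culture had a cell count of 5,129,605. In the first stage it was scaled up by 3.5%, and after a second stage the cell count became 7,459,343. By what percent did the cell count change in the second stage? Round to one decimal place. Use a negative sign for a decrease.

After the first stage: 5,129,605 × 1.035 = 5309141.175.
Second-stage multiplier: 7,459,343 ÷ 5309141.175 ≈ 1.405.
That is a change of 40.5%.

40.5%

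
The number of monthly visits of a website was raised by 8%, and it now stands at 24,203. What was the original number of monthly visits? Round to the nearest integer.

22,410

The overall multiplier applied was 1.08.
So the original number of monthly visits was 24,203 ÷ 1.08 ≈ 22,410.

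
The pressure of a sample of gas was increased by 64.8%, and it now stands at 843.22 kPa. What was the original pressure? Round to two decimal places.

The overall multiplier applied was 1.648.
So the original pressure was 843.22 ÷ 1.648 ≈ 511.66 kPa.

511.66 kPa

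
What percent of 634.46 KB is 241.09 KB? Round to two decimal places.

38.00%

241.09 KB ÷ 634.46 KB ≈ 38.00%.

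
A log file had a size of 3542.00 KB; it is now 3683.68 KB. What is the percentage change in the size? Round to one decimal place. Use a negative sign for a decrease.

4.0%

Change: 3683.68 − 3542.00 = 141.68.
Relative to the original: 141.68 ÷ 3542.00 = 4.0%.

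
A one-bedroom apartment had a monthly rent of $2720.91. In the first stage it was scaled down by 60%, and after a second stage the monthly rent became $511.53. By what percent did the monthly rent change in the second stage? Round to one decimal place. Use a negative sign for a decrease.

-53.0%

After the first stage: $2720.91 × 0.4 = $1088.364.
Second-stage multiplier: $511.53 ÷ $1088.364 ≈ 0.47.
That is a change of -53.0%.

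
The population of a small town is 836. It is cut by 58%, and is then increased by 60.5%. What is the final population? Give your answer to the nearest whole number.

564

Each change multiplies by a factor: 0.42 × 1.605 = 0.6741.
836 × 0.6741 = 563.5476 ≈ 564.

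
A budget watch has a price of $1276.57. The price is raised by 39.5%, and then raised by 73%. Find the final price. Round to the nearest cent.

Each change multiplies by a factor: 1.395 × 1.73 = 2.41335.
$1276.57 × 2.41335 = $3080.8102095 ≈ $3080.81.

$3080.81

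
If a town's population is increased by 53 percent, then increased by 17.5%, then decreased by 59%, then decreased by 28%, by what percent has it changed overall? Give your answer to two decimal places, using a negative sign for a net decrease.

-46.93%

The combined multiplier is 1.53 × 1.175 × 0.41 × 0.72 = 0.5306958.
That corresponds to a decrease of 46.93%.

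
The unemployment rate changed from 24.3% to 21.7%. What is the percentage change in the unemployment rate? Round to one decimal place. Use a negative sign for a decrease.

-10.7%

The change is 21.7 − 24.3 = -2.6 percentage points.
Relative to the original 24.3%, that is -2.6 ÷ 24.3 ≈ -10.7%.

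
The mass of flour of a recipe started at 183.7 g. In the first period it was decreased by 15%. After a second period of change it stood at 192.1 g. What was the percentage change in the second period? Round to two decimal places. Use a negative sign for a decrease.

23.03%

After the first period: 183.7 × 0.85 = 156.145.
Second-period multiplier: 192.1 ÷ 156.145 ≈ 1.230267.
That is a change of 23.03%.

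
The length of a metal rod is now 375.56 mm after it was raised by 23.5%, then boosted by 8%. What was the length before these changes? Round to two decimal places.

281.57 mm

The overall multiplier applied was 1.235 × 1.08 = 1.3338.
So the original length was 375.56 ÷ 1.3338 ≈ 281.57 mm.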